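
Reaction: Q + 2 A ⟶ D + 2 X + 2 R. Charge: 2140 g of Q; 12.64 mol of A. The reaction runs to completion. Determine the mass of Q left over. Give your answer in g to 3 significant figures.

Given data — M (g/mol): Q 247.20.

578 g

n(Q) = 2140 / 247.20 = 8.657 mol
n(A) = 12.64 mol
n/ν for Q = 8.657/1 = 8.657
n/ν for A = 12.64/2 = 6.320
Smallest n/ν is A → limiting reagent.
Q consumed = (1/2) × 12.64 = 6.320 mol
Q remaining = 8.657 − 6.320 = 2.337 mol
mass = 2.337 × 247.20 = 577.7 g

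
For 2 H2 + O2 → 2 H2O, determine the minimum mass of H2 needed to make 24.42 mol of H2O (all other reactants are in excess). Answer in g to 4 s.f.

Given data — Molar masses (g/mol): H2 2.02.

n(H2O) = 24.42 mol
n(H2) = (2/2) × 24.42 = 24.42 mol
mass = 24.42 × 2.02 = 49.33 g

49.33 g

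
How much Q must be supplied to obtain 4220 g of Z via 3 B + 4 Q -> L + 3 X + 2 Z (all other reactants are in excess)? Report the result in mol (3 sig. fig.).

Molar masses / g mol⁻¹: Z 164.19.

n(Z) = 4220 / 164.19 = 25.70 mol
n(Q) = (4/2) × 25.70 = 51.40 mol

51.4 mol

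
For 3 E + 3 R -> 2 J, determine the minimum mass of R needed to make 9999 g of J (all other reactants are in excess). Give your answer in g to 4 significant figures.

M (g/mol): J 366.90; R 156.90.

n(J) = 9999 / 366.90 = 27.25 mol
n(R) = (3/2) × 27.25 = 40.88 mol
mass = 40.88 × 156.90 = 6414 g

6414 g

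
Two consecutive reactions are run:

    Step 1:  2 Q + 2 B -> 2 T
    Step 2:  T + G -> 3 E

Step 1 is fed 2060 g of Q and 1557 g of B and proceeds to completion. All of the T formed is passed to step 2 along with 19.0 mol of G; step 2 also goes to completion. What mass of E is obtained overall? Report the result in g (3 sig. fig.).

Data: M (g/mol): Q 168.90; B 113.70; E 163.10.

Step 1:
n(Q) = 2060 / 168.90 = 12.20 mol
n(B) = 1557 / 113.70 = 13.69 mol
n/ν for Q = 12.20/2 = 6.100
n/ν for B = 13.69/2 = 6.845
Smallest n/ν is Q → limiting reagent.
n(T) produced = (2/2) × 12.20 = 12.20 mol
Step 2:
n(T) available = 12.20 mol
n(G) = 19.00 mol
n/ν for T = 12.20/1 = 12.20
n/ν for G = 19.00/1 = 19.00
Smallest n/ν is T → limiting reagent.
n(E) = (3/1) × 12.20 = 36.60 mol
mass = 36.60 × 163.10 = 5969 g

5970 g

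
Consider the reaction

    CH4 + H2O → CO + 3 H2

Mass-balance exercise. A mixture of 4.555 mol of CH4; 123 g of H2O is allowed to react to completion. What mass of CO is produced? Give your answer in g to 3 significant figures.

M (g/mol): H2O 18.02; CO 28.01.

128 g

n(CH4) = 4.555 mol
n(H2O) = 123.0 / 18.02 = 6.826 mol
n/ν for CH4 = 4.555/1 = 4.555
n/ν for H2O = 6.826/1 = 6.826
Smallest n/ν is CH4 → limiting reagent.
n(CO) = (1/1) × 4.555 = 4.555 mol
mass = 4.555 × 28.01 = 127.6 g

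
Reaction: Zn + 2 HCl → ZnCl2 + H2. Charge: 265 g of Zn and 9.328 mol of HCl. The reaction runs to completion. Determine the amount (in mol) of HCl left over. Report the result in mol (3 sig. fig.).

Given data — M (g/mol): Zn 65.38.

1.22 mol

n(Zn) = 265.0 / 65.38 = 4.053 mol
n(HCl) = 9.328 mol
n/ν for Zn = 4.053/1 = 4.053
n/ν for HCl = 9.328/2 = 4.664
Smallest n/ν is Zn → limiting reagent.
HCl consumed = (2/1) × 4.053 = 8.106 mol
HCl remaining = 9.328 − 8.106 = 1.222 mol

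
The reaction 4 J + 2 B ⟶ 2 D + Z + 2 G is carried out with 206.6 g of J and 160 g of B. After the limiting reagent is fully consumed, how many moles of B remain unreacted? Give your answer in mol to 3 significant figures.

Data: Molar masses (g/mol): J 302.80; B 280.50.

0.229 mol

n(J) = 206.6 / 302.80 = 0.6823 mol
n(B) = 160.0 / 280.50 = 0.5704 mol
n/ν for J = 0.6823/4 = 0.1706
n/ν for B = 0.5704/2 = 0.2852
Smallest n/ν is J → limiting reagent.
B consumed = (2/4) × 0.6823 = 0.3412 mol
B remaining = 0.5704 − 0.3412 = 0.2292 mol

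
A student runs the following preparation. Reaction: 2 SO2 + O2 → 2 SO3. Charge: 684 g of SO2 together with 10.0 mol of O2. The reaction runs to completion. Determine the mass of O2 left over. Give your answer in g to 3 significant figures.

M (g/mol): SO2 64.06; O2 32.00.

n(SO2) = 684.0 / 64.06 = 10.68 mol
n(O2) = 10.00 mol
n/ν → SO2: 5.340, O2: 10.00; SO2 is limiting.
O2 consumed = (1/2) × 10.68 = 5.340 mol
O2 remaining = 10.00 − 5.340 = 4.660 mol
mass = 4.660 × 32.00 = 149.1 g

149 g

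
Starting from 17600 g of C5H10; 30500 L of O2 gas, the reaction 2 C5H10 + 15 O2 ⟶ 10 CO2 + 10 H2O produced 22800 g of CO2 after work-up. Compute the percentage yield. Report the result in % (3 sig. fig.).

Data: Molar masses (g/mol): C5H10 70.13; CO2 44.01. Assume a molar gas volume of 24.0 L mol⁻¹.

61.1 %

n(C5H10) = 17600 / 70.13 = 251.0 mol
n(O2) = 30500 / 24.0 = 1271 mol
n/ν for C5H10 = 251.0/2 = 125.5
n/ν for O2 = 1271/15 = 84.73
Smallest n/ν is O2 → limiting reagent.
theoretical n(CO2) = (10/15) × 1271 = 847.3 mol → 37290 g
% yield = 22800 / 37290 × 100 = 61.14 %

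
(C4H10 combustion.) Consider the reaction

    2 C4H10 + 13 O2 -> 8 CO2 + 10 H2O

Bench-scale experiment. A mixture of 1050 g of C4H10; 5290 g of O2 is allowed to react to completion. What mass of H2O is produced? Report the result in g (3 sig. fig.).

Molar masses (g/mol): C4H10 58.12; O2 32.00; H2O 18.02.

n(C4H10) = 1050 / 58.12 = 18.07 mol
n(O2) = 5290 / 32.00 = 165.3 mol
n/ν for C4H10 = 18.07/2 = 9.035
n/ν for O2 = 165.3/13 = 12.72
Smallest n/ν is C4H10 → limiting reagent.
n(H2O) = (10/2) × 18.07 = 90.35 mol
mass = 90.35 × 18.02 = 1628 g

1630 g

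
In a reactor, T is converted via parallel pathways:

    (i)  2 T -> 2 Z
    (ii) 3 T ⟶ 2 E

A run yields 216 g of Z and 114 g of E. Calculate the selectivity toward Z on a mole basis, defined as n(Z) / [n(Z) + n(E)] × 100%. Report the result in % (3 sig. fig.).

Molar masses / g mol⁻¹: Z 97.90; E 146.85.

n(Z) = 216 / 97.90 = 2.206 mol
n(E) = 114 / 146.85 = 0.7763 mol
selectivity = 2.206/(2.206+0.7763) × 100 = 73.97 %

74.0 %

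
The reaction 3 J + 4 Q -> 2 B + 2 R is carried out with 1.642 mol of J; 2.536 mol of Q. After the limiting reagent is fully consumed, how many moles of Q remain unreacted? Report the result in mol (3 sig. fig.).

0.347 mol

n(J) = 1.642 mol
n(Q) = 2.536 mol
n/ν → J: 0.5473, Q: 0.6340; J is limiting.
Q consumed = (4/3) × 1.642 = 2.189 mol
Q remaining = 2.536 − 2.189 = 0.3470 mol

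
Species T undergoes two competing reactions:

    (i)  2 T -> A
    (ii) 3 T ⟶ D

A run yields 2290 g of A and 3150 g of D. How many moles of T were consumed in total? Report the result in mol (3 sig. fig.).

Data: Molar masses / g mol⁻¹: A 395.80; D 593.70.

n(A) = 2290 / 395.80 = 5.786 mol
n(D) = 3150 / 593.70 = 5.306 mol
n(T) via (i) = (2/1)×5.786 = 11.57 mol
n(T) via (ii) = (3/1)×5.306 = 15.92 mol
total n(T) = 11.57 + 15.92 = 27.49 mol

27.5 mol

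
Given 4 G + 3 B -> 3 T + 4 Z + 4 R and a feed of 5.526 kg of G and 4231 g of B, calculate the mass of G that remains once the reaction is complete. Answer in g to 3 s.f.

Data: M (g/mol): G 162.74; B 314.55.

n(G) = 5.526×1000 / 162.74 = 33.96 mol
n(B) = 4231 / 314.55 = 13.45 mol
n/ν → G: 8.490, B: 4.483; B is limiting.
G consumed = (4/3) × 13.45 = 17.93 mol
G remaining = 33.96 − 17.93 = 16.03 mol
mass = 16.03 × 162.74 = 2609 g

2610 g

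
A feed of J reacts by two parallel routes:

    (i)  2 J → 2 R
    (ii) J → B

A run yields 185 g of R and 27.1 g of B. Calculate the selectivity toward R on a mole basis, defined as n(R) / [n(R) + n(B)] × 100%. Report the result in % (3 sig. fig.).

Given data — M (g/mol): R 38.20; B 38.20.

87.2 %

n(R) = 185 / 38.20 = 4.843 mol
n(B) = 27.1 / 38.20 = 0.7094 mol
selectivity = 4.843/(4.843+0.7094) × 100 = 87.22 %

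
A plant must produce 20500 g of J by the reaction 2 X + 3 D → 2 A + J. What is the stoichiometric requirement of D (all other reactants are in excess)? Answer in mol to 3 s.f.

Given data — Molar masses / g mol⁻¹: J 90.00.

n(J) = 20500 / 90.00 = 227.8 mol
n(D) = (3/1) × 227.8 = 683.4 mol

683 mol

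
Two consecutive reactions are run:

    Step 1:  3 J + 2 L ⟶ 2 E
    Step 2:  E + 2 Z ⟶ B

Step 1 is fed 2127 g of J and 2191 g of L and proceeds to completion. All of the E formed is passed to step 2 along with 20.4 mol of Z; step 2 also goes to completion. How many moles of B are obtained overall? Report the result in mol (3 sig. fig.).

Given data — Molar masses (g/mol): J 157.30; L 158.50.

Step 1:
n(J) = 2127 / 157.30 = 13.52 mol
n(L) = 2191 / 158.50 = 13.82 mol
n/ν → J: 4.507, L: 6.910; J is limiting.
n(E) produced = (2/3) × 13.52 = 9.013 mol
Step 2:
n(E) available = 9.013 mol
n(Z) = 20.40 mol
n/ν → E: 9.013, Z: 10.20; E is limiting.
n(B) = (1/1) × 9.013 = 9.013 mol

9.01 mol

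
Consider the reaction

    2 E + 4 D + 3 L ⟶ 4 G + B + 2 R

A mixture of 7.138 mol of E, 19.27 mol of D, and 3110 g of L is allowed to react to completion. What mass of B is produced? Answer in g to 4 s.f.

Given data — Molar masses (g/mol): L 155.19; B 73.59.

n(E) = 7.138 mol
n(D) = 19.27 mol
n(L) = 3110 / 155.19 = 20.04 mol
n/ν for E = 7.138/2 = 3.569
n/ν for D = 19.27/4 = 4.818
n/ν for L = 20.04/3 = 6.680
Smallest n/ν is E → limiting reagent.
n(B) = (1/2) × 7.138 = 3.569 mol
mass = 3.569 × 73.59 = 262.6 g

262.6 g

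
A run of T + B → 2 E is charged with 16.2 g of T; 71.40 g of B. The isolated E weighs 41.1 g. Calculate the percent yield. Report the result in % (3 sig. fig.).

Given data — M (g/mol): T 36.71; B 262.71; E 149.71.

n(T) = 16.20 / 36.71 = 0.4413 mol
n(B) = 71.40 / 262.71 = 0.2718 mol
n/ν for T = 0.4413/1 = 0.4413
n/ν for B = 0.2718/1 = 0.2718
Smallest n/ν is B → limiting reagent.
theoretical n(E) = (2/1) × 0.2718 = 0.5436 mol → 81.38 g
% yield = 41.1 / 81.38 × 100 = 50.50 %

50.5 %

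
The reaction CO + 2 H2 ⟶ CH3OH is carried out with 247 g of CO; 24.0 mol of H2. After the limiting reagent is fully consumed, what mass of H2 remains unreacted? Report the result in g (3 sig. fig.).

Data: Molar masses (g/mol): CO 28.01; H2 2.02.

n(CO) = 247.0 / 28.01 = 8.818 mol
n(H2) = 24.00 mol
n/ν for CO = 8.818/1 = 8.818
n/ν for H2 = 24.00/2 = 12.00
Smallest n/ν is CO → limiting reagent.
H2 consumed = (2/1) × 8.818 = 17.64 mol
H2 remaining = 24.00 − 17.64 = 6.360 mol
mass = 6.360 × 2.02 = 12.85 g

12.9 g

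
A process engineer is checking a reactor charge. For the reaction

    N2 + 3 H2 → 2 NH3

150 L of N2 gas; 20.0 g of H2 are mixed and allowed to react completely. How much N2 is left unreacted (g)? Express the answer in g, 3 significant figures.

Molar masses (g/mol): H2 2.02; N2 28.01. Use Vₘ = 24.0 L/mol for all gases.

n(N2) = 150.0 / 24.0 = 6.250 mol
n(H2) = 20.00 / 2.02 = 9.901 mol
n/ν for N2 = 6.250/1 = 6.250
n/ν for H2 = 9.901/3 = 3.300
Smallest n/ν is H2 → limiting reagent.
N2 consumed = (1/3) × 9.901 = 3.300 mol
N2 remaining = 6.250 − 3.300 = 2.950 mol
mass = 2.950 × 28.01 = 82.63 g

82.6 g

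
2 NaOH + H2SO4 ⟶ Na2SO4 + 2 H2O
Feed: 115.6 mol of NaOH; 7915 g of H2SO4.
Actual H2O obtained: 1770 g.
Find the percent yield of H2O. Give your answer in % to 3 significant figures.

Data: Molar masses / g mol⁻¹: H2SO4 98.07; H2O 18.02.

85.0 %

n(NaOH) = 115.6 mol
n(H2SO4) = 7915 / 98.07 = 80.71 mol
n/ν for NaOH = 115.6/2 = 57.80
n/ν for H2SO4 = 80.71/1 = 80.71
Smallest n/ν is NaOH → limiting reagent.
theoretical n(H2O) = (2/2) × 115.6 = 115.6 mol → 2083 g
% yield = 1770 / 2083 × 100 = 84.97 %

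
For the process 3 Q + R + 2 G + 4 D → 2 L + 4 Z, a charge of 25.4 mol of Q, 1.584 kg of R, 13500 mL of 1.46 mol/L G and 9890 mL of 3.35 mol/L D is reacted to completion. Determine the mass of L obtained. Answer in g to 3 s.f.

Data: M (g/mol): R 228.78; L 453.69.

6280 g

n(Q) = 25.40 mol
n(R) = 1.584×1000 / 228.78 = 6.924 mol
n(G) = 1.46 × 13500/1000 = 19.71 mol
n(D) = 3.35 × 9890/1000 = 33.13 mol
n/ν for Q = 25.40/3 = 8.467
n/ν for R = 6.924/1 = 6.924
n/ν for G = 19.71/2 = 9.855
n/ν for D = 33.13/4 = 8.283
Smallest n/ν is R → limiting reagent.
n(L) = (2/1) × 6.924 = 13.85 mol
mass = 13.85 × 453.69 = 6284 g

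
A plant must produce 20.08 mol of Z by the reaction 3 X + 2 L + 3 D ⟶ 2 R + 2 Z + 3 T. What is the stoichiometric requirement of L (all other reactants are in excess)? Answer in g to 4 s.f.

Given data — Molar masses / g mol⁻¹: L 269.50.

5412 g

n(Z) = 20.08 mol
n(L) = (2/2) × 20.08 = 20.08 mol
mass = 20.08 × 269.50 = 5412 g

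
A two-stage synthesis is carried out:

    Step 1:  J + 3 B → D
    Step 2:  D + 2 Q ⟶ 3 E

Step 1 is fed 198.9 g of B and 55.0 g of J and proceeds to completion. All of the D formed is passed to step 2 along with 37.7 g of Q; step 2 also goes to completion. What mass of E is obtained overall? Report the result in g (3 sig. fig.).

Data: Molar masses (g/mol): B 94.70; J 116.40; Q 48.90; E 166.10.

192 g

Step 1:
n(B) = 198.9 / 94.70 = 2.100 mol
n(J) = 55.00 / 116.40 = 0.4725 mol
n/ν → B: 0.7000, J: 0.4725; J is limiting.
n(D) produced = (1/1) × 0.4725 = 0.4725 mol
Step 2:
n(D) available = 0.4725 mol
n(Q) = 37.70 / 48.90 = 0.7710 mol
n/ν → D: 0.4725, Q: 0.3855; Q is limiting.
n(E) = (3/2) × 0.7710 = 1.157 mol
mass = 1.157 × 166.10 = 192.2 g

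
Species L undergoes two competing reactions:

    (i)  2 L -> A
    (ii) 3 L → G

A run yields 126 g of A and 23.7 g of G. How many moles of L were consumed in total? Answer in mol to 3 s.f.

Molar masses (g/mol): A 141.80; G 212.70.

2.11 mol

n(A) = 126 / 141.80 = 0.8886 mol
n(G) = 23.7 / 212.70 = 0.1114 mol
n(L) via (i) = (2/1)×0.8886 = 1.777 mol
n(L) via (ii) = (3/1)×0.1114 = 0.3342 mol
total n(L) = 1.777 + 0.3342 = 2.111 mol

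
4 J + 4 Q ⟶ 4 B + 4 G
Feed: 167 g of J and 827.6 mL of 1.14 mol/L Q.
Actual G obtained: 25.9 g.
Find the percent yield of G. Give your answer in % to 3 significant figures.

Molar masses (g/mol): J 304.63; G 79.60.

59.4 %

n(J) = 167.0 / 304.63 = 0.5482 mol
n(Q) = 1.14 × 827.6/1000 = 0.9435 mol
n/ν for J = 0.5482/4 = 0.1371
n/ν for Q = 0.9435/4 = 0.2359
Smallest n/ν is J → limiting reagent.
theoretical n(G) = (4/4) × 0.5482 = 0.5482 mol → 43.64 g
% yield = 25.9 / 43.64 × 100 = 59.35 %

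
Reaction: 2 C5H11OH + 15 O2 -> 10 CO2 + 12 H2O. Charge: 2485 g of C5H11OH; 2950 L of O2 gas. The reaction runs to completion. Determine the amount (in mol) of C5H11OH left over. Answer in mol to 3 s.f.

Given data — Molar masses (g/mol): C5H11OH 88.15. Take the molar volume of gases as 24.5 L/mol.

12.1 mol

n(C5H11OH) = 2485 / 88.15 = 28.19 mol
n(O2) = 2950 / 24.5 = 120.4 mol
n/ν for C5H11OH = 28.19/2 = 14.10
n/ν for O2 = 120.4/15 = 8.027
Smallest n/ν is O2 → limiting reagent.
C5H11OH consumed = (2/15) × 120.4 = 16.05 mol
C5H11OH remaining = 28.19 − 16.05 = 12.14 mol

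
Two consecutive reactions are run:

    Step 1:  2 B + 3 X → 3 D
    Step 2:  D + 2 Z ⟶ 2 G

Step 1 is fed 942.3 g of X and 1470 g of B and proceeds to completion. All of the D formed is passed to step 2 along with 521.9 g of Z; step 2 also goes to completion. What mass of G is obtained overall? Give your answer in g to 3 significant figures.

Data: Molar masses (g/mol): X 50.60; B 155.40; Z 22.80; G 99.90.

Step 1:
n(X) = 942.3 / 50.60 = 18.62 mol
n(B) = 1470 / 155.40 = 9.459 mol
n/ν for X = 18.62/3 = 6.207
n/ν for B = 9.459/2 = 4.730
Smallest n/ν is B → limiting reagent.
n(D) produced = (3/2) × 9.459 = 14.19 mol
Step 2:
n(D) available = 14.19 mol
n(Z) = 521.9 / 22.80 = 22.89 mol
n/ν for D = 14.19/1 = 14.19
n/ν for Z = 22.89/2 = 11.45
Smallest n/ν is Z → limiting reagent.
n(G) = (2/2) × 22.89 = 22.89 mol
mass = 22.89 × 99.90 = 2287 g

2290 g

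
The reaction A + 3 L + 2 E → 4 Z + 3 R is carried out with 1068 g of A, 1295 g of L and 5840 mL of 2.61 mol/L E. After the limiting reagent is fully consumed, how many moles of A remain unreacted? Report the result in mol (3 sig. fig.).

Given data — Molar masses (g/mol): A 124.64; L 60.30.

n(A) = 1068 / 124.64 = 8.569 mol
n(L) = 1295 / 60.30 = 21.48 mol
n(E) = 2.61 × 5840/1000 = 15.24 mol
n/ν for A = 8.569/1 = 8.569
n/ν for L = 21.48/3 = 7.160
n/ν for E = 15.24/2 = 7.620
Smallest n/ν is L → limiting reagent.
A consumed = (1/3) × 21.48 = 7.160 mol
A remaining = 8.569 − 7.160 = 1.409 mol

1.41 mol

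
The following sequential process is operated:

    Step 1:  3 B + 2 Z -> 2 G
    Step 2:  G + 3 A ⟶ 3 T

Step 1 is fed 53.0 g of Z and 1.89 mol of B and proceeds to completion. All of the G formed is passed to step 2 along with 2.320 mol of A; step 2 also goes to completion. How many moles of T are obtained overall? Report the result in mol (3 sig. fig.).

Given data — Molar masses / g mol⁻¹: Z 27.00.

Step 1:
n(Z) = 53.00 / 27.00 = 1.963 mol
n(B) = 1.890 mol
n/ν for Z = 1.963/2 = 0.9815
n/ν for B = 1.890/3 = 0.6300
Smallest n/ν is B → limiting reagent.
n(G) produced = (2/3) × 1.890 = 1.260 mol
Step 2:
n(G) available = 1.260 mol
n(A) = 2.320 mol
n/ν for G = 1.260/1 = 1.260
n/ν for A = 2.320/3 = 0.7733
Smallest n/ν is A → limiting reagent.
n(T) = (3/3) × 2.320 = 2.320 mol

2.32 mol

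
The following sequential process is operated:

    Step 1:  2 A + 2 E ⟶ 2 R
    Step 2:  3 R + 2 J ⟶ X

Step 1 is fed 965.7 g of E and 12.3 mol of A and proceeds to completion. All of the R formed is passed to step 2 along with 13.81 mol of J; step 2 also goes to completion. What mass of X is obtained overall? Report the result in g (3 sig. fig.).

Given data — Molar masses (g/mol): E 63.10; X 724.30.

2970 g

Step 1:
n(E) = 965.7 / 63.10 = 15.30 mol
n(A) = 12.30 mol
n/ν for E = 15.30/2 = 7.650
n/ν for A = 12.30/2 = 6.150
Smallest n/ν is A → limiting reagent.
n(R) produced = (2/2) × 12.30 = 12.30 mol
Step 2:
n(R) available = 12.30 mol
n(J) = 13.81 mol
n/ν for R = 12.30/3 = 4.100
n/ν for J = 13.81/2 = 6.905
Smallest n/ν is R → limiting reagent.
n(X) = (1/3) × 12.30 = 4.100 mol
mass = 4.100 × 724.30 = 2970 g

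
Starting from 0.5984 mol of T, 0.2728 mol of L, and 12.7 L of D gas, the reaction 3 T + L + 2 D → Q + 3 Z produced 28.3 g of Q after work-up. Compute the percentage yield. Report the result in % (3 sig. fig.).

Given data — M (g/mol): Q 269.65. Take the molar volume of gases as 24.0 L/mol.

52.6 %

n(T) = 0.5984 mol
n(L) = 0.2728 mol
n(D) = 12.70 / 24.0 = 0.5292 mol
n/ν → T: 0.1995, L: 0.2728, D: 0.2646; T is limiting.
theoretical n(Q) = (1/3) × 0.5984 = 0.1995 mol → 53.80 g
% yield = 28.3 / 53.80 × 100 = 52.60 %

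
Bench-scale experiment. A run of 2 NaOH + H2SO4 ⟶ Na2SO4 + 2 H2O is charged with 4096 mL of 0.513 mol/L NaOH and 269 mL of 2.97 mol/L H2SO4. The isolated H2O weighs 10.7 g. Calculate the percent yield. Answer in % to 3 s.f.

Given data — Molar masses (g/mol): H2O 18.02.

n(NaOH) = 0.513 × 4096/1000 = 2.101 mol
n(H2SO4) = 2.97 × 269.0/1000 = 0.7989 mol
n/ν → NaOH: 1.051, H2SO4: 0.7989; H2SO4 is limiting.
theoretical n(H2O) = (2/1) × 0.7989 = 1.598 mol → 28.80 g
% yield = 10.7 / 28.80 × 100 = 37.15 %

37.2 %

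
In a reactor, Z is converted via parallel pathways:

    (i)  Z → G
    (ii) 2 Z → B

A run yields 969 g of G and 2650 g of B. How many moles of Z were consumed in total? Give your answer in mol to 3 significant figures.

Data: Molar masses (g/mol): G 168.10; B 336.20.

21.5 mol

n(G) = 969 / 168.10 = 5.764 mol
n(B) = 2650 / 336.20 = 7.882 mol
n(Z) via (i) = (1/1)×5.764 = 5.764 mol
n(Z) via (ii) = (2/1)×7.882 = 15.76 mol
total n(Z) = 5.764 + 15.76 = 21.52 mol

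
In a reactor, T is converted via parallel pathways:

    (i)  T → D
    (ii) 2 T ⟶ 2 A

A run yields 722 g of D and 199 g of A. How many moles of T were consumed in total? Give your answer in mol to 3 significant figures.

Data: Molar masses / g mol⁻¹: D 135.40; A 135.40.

n(D) = 722 / 135.40 = 5.332 mol
n(A) = 199 / 135.40 = 1.470 mol
n(T) via (i) = (1/1)×5.332 = 5.332 mol
n(T) via (ii) = (2/2)×1.470 = 1.470 mol
total n(T) = 5.332 + 1.470 = 6.802 mol

6.80 mol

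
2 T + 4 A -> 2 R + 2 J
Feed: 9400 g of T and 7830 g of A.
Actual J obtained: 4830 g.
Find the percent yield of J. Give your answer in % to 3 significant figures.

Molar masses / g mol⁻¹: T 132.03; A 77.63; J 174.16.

55.0 %

n(T) = 9400 / 132.03 = 71.20 mol
n(A) = 7830 / 77.63 = 100.9 mol
n/ν for T = 71.20/2 = 35.60
n/ν for A = 100.9/4 = 25.23
Smallest n/ν is A → limiting reagent.
theoretical n(J) = (2/4) × 100.9 = 50.45 mol → 8786 g
% yield = 4830 / 8786 × 100 = 54.97 %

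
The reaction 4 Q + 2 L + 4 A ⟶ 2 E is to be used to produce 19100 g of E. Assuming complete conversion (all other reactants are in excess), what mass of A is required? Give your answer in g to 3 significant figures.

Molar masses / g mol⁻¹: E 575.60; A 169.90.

11300 g

n(E) = 19100 / 575.60 = 33.18 mol
n(A) = (4/2) × 33.18 = 66.36 mol
mass = 66.36 × 169.90 = 11270 g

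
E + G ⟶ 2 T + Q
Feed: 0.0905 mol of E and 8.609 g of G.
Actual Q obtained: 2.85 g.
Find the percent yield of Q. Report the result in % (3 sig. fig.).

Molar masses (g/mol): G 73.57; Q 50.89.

n(E) = 0.09050 mol
n(G) = 8.609 / 73.57 = 0.1170 mol
n/ν for E = 0.09050/1 = 0.09050
n/ν for G = 0.1170/1 = 0.1170
Smallest n/ν is E → limiting reagent.
theoretical n(Q) = (1/1) × 0.09050 = 0.09050 mol → 4.606 g
% yield = 2.85 / 4.606 × 100 = 61.88 %

61.9 %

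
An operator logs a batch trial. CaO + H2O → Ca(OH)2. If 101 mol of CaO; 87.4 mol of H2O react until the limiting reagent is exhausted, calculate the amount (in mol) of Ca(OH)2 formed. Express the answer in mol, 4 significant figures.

n(CaO) = 101.0 mol
n(H2O) = 87.40 mol
n/ν → CaO: 101.0, H2O: 87.40; H2O is limiting.
n(Ca(OH)2) = (1/1) × 87.40 = 87.40 mol

87.40 mol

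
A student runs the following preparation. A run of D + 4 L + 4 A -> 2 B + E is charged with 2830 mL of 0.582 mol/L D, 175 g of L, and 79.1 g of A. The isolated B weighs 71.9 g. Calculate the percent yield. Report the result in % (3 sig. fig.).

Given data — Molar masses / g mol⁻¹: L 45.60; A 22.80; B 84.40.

49.1 %

n(D) = 0.582 × 2830/1000 = 1.647 mol
n(L) = 175.0 / 45.60 = 3.838 mol
n(A) = 79.10 / 22.80 = 3.469 mol
n/ν → D: 1.647, L: 0.9595, A: 0.8673; A is limiting.
theoretical n(B) = (2/4) × 3.469 = 1.735 mol → 146.4 g
% yield = 71.9 / 146.4 × 100 = 49.11 %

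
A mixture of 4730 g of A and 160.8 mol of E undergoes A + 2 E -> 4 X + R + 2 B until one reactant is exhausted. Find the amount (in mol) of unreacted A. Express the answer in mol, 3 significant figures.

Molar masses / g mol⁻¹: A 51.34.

n(A) = 4730 / 51.34 = 92.13 mol
n(E) = 160.8 mol
n/ν → A: 92.13, E: 80.40; E is limiting.
A consumed = (1/2) × 160.8 = 80.40 mol
A remaining = 92.13 − 80.40 = 11.73 mol

11.7 mol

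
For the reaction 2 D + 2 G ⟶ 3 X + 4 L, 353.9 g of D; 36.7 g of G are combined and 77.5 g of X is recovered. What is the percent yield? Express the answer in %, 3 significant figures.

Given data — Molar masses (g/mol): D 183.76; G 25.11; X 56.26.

n(D) = 353.9 / 183.76 = 1.926 mol
n(G) = 36.70 / 25.11 = 1.462 mol
n/ν → D: 0.9630, G: 0.7310; G is limiting.
theoretical n(X) = (3/2) × 1.462 = 2.193 mol → 123.4 g
% yield = 77.5 / 123.4 × 100 = 62.80 %

62.8 %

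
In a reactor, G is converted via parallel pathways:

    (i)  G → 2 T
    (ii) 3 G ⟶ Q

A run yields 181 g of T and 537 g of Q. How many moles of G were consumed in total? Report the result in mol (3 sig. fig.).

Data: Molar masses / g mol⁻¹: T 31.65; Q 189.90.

n(T) = 181 / 31.65 = 5.719 mol
n(Q) = 537 / 189.90 = 2.828 mol
n(G) via (i) = (1/2)×5.719 = 2.860 mol
n(G) via (ii) = (3/1)×2.828 = 8.484 mol
total n(G) = 2.860 + 8.484 = 11.34 mol

11.3 mol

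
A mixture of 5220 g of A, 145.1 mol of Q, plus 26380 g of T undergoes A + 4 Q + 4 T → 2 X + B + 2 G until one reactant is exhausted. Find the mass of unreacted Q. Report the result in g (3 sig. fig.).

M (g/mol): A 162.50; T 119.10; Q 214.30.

3560 g

n(A) = 5220 / 162.50 = 32.12 mol
n(Q) = 145.1 mol
n(T) = 26380 / 119.10 = 221.5 mol
n/ν for A = 32.12/1 = 32.12
n/ν for Q = 145.1/4 = 36.28
n/ν for T = 221.5/4 = 55.38
Smallest n/ν is A → limiting reagent.
Q consumed = (4/1) × 32.12 = 128.5 mol
Q remaining = 145.1 − 128.5 = 16.60 mol
mass = 16.60 × 214.30 = 3557 g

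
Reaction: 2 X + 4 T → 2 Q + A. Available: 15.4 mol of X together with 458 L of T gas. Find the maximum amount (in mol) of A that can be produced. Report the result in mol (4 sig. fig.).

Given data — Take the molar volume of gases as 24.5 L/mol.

4.673 mol

n(X) = 15.40 mol
n(T) = 458.0 / 24.5 = 18.69 mol
n/ν → X: 7.700, T: 4.673; T is limiting.
n(A) = (1/4) × 18.69 = 4.673 mol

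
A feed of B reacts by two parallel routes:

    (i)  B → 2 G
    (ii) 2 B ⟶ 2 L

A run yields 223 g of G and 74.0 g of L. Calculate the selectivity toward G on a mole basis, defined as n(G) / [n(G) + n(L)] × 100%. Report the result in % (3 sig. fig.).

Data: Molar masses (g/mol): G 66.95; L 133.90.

n(G) = 223 / 66.95 = 3.331 mol
n(L) = 74.0 / 133.90 = 0.5527 mol
selectivity = 3.331/(3.331+0.5527) × 100 = 85.77 %

85.8 %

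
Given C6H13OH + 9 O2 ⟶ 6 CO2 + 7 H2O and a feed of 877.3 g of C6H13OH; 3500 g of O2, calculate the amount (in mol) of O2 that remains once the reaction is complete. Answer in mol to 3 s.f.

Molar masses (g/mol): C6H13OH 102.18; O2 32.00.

n(C6H13OH) = 877.3 / 102.18 = 8.586 mol
n(O2) = 3500 / 32.00 = 109.4 mol
n/ν → C6H13OH: 8.586, O2: 12.16; C6H13OH is limiting.
O2 consumed = (9/1) × 8.586 = 77.27 mol
O2 remaining = 109.4 − 77.27 = 32.13 mol

32.1 mol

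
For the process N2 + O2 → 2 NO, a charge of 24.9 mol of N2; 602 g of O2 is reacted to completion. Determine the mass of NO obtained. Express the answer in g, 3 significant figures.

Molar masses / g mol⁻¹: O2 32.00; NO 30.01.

n(N2) = 24.90 mol
n(O2) = 602.0 / 32.00 = 18.81 mol
n/ν → N2: 24.90, O2: 18.81; O2 is limiting.
n(NO) = (2/1) × 18.81 = 37.62 mol
mass = 37.62 × 30.01 = 1129 g

1130 g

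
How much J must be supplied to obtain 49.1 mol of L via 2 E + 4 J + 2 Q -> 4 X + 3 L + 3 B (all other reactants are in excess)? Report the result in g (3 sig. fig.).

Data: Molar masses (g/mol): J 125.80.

8240 g

n(L) = 49.10 mol
n(J) = (4/3) × 49.10 = 65.47 mol
mass = 65.47 × 125.80 = 8236 g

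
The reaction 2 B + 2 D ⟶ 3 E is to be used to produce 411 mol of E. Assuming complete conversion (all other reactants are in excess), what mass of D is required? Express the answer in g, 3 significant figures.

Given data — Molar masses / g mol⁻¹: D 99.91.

n(E) = 411.0 mol
n(D) = (2/3) × 411.0 = 274.0 mol
mass = 274.0 × 99.91 = 27380 g

27400 g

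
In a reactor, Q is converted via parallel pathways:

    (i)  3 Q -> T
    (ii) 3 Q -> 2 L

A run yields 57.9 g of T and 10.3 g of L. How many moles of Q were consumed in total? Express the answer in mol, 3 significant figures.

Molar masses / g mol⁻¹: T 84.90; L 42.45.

n(T) = 57.9 / 84.90 = 0.6820 mol
n(L) = 10.3 / 42.45 = 0.2426 mol
n(Q) via (i) = (3/1)×0.6820 = 2.046 mol
n(Q) via (ii) = (3/2)×0.2426 = 0.3639 mol
total n(Q) = 2.046 + 0.3639 = 2.410 mol

2.41 mol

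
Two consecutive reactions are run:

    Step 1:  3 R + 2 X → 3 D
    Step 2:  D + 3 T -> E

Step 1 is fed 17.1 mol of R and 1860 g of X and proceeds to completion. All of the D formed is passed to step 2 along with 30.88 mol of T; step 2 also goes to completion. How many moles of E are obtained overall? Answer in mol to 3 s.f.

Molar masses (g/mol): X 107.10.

Step 1:
n(R) = 17.10 mol
n(X) = 1860 / 107.10 = 17.37 mol
n/ν for R = 17.10/3 = 5.700
n/ν for X = 17.37/2 = 8.685
Smallest n/ν is R → limiting reagent.
n(D) produced = (3/3) × 17.10 = 17.10 mol
Step 2:
n(D) available = 17.10 mol
n(T) = 30.88 mol
n/ν for D = 17.10/1 = 17.10
n/ν for T = 30.88/3 = 10.29
Smallest n/ν is T → limiting reagent.
n(E) = (1/3) × 30.88 = 10.29 mol

10.3 mol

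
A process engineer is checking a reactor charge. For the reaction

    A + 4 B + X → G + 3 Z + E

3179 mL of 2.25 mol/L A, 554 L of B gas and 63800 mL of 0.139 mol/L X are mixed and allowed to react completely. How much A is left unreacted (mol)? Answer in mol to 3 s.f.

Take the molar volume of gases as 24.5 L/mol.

1.50 mol

n(A) = 2.25 × 3179/1000 = 7.153 mol
n(B) = 554.0 / 24.5 = 22.61 mol
n(X) = 0.139 × 63800/1000 = 8.868 mol
n/ν for A = 7.153/1 = 7.153
n/ν for B = 22.61/4 = 5.653
n/ν for X = 8.868/1 = 8.868
Smallest n/ν is B → limiting reagent.
A consumed = (1/4) × 22.61 = 5.653 mol
A remaining = 7.153 − 5.653 = 1.500 mol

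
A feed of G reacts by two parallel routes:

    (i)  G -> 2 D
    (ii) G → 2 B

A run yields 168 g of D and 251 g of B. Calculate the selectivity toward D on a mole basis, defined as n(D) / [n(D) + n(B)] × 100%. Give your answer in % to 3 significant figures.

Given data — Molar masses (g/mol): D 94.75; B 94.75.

n(D) = 168 / 94.75 = 1.773 mol
n(B) = 251 / 94.75 = 2.649 mol
selectivity = 1.773/(1.773+2.649) × 100 = 40.09 %

40.1 %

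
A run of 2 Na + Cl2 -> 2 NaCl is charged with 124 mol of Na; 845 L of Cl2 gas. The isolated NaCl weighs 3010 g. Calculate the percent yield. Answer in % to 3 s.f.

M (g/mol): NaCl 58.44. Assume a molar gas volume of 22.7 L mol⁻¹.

69.2 %

n(Na) = 124.0 mol
n(Cl2) = 845.0 / 22.7 = 37.22 mol
n/ν → Na: 62.00, Cl2: 37.22; Cl2 is limiting.
theoretical n(NaCl) = (2/1) × 37.22 = 74.44 mol → 4350 g
% yield = 3010 / 4350 × 100 = 69.20 %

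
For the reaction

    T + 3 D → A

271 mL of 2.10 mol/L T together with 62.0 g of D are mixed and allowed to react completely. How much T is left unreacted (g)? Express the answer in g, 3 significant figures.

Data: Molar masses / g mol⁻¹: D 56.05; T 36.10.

n(T) = 2.10 × 271.0/1000 = 0.5691 mol
n(D) = 62.00 / 56.05 = 1.106 mol
n/ν for T = 0.5691/1 = 0.5691
n/ν for D = 1.106/3 = 0.3687
Smallest n/ν is D → limiting reagent.
T consumed = (1/3) × 1.106 = 0.3687 mol
T remaining = 0.5691 − 0.3687 = 0.2004 mol
mass = 0.2004 × 36.10 = 7.234 g

7.23 g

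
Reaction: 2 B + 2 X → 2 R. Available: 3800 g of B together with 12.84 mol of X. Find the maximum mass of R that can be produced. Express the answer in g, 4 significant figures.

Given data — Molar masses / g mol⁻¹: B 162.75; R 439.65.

5645 g

n(B) = 3800 / 162.75 = 23.35 mol
n(X) = 12.84 mol
n/ν for B = 23.35/2 = 11.68
n/ν for X = 12.84/2 = 6.420
Smallest n/ν is X → limiting reagent.
n(R) = (2/2) × 12.84 = 12.84 mol
mass = 12.84 × 439.65 = 5645 g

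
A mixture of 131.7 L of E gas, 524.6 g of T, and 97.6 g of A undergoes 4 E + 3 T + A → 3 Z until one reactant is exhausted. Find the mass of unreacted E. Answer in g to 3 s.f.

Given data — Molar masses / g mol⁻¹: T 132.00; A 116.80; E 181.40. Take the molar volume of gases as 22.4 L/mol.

n(E) = 131.7 / 22.4 = 5.879 mol
n(T) = 524.6 / 132.00 = 3.974 mol
n(A) = 97.60 / 116.80 = 0.8356 mol
n/ν for E = 5.879/4 = 1.470
n/ν for T = 3.974/3 = 1.325
n/ν for A = 0.8356/1 = 0.8356
Smallest n/ν is A → limiting reagent.
E consumed = (4/1) × 0.8356 = 3.342 mol
E remaining = 5.879 − 3.342 = 2.537 mol
mass = 2.537 × 181.40 = 460.2 g

460 g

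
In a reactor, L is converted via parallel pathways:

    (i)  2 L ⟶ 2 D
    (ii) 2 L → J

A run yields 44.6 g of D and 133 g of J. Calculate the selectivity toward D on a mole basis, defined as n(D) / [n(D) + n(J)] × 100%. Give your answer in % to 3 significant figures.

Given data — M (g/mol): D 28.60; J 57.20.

n(D) = 44.6 / 28.60 = 1.559 mol
n(J) = 133 / 57.20 = 2.325 mol
selectivity = 1.559/(1.559+2.325) × 100 = 40.14 %

40.1 %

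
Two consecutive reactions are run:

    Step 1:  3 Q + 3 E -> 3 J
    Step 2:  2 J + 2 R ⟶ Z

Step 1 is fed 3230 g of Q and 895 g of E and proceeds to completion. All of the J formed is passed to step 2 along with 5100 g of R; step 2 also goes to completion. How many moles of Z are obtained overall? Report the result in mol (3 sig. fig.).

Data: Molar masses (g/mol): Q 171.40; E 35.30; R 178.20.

9.42 mol

Step 1:
n(Q) = 3230 / 171.40 = 18.84 mol
n(E) = 895.0 / 35.30 = 25.35 mol
n/ν for Q = 18.84/3 = 6.280
n/ν for E = 25.35/3 = 8.450
Smallest n/ν is Q → limiting reagent.
n(J) produced = (3/3) × 18.84 = 18.84 mol
Step 2:
n(J) available = 18.84 mol
n(R) = 5100 / 178.20 = 28.62 mol
n/ν for J = 18.84/2 = 9.420
n/ν for R = 28.62/2 = 14.31
Smallest n/ν is J → limiting reagent.
n(Z) = (1/2) × 18.84 = 9.420 mol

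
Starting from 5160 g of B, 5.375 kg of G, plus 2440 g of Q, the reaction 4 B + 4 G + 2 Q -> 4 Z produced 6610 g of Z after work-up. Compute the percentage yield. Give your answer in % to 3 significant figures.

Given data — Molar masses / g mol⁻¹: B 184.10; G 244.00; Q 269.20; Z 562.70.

n(B) = 5160 / 184.10 = 28.03 mol
n(G) = 5.375×1000 / 244.00 = 22.03 mol
n(Q) = 2440 / 269.20 = 9.064 mol
n/ν → B: 7.008, G: 5.508, Q: 4.532; Q is limiting.
theoretical n(Z) = (4/2) × 9.064 = 18.13 mol → 10200 g
% yield = 6610 / 10200 × 100 = 64.80 %

64.8 %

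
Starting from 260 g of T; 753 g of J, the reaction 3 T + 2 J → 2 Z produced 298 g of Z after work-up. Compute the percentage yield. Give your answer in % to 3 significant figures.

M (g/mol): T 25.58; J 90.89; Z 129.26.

34.0 %

n(T) = 260.0 / 25.58 = 10.16 mol
n(J) = 753.0 / 90.89 = 8.285 mol
n/ν for T = 10.16/3 = 3.387
n/ν for J = 8.285/2 = 4.143
Smallest n/ν is T → limiting reagent.
theoretical n(Z) = (2/3) × 10.16 = 6.773 mol → 875.5 g
% yield = 298 / 875.5 × 100 = 34.04 %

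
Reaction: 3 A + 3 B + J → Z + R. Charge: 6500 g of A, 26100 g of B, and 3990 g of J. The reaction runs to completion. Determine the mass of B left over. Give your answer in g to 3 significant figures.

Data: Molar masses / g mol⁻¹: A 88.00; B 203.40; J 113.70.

11100 g

n(A) = 6500 / 88.00 = 73.86 mol
n(B) = 26100 / 203.40 = 128.3 mol
n(J) = 3990 / 113.70 = 35.09 mol
n/ν → A: 24.62, B: 42.77, J: 35.09; A is limiting.
B consumed = (3/3) × 73.86 = 73.86 mol
B remaining = 128.3 − 73.86 = 54.44 mol
mass = 54.44 × 203.40 = 11070 g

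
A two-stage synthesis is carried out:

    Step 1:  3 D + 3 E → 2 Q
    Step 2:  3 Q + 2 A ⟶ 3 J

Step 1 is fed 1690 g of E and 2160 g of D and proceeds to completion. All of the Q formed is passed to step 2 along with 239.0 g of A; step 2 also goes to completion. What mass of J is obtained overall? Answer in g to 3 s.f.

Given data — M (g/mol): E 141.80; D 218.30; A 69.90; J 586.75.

3010 g

Step 1:
n(E) = 1690 / 141.80 = 11.92 mol
n(D) = 2160 / 218.30 = 9.895 mol
n/ν for E = 11.92/3 = 3.973
n/ν for D = 9.895/3 = 3.298
Smallest n/ν is D → limiting reagent.
n(Q) produced = (2/3) × 9.895 = 6.597 mol
Step 2:
n(Q) available = 6.597 mol
n(A) = 239.0 / 69.90 = 3.419 mol
n/ν for Q = 6.597/3 = 2.199
n/ν for A = 3.419/2 = 1.710
Smallest n/ν is A → limiting reagent.
n(J) = (3/2) × 3.419 = 5.129 mol
mass = 5.129 × 586.75 = 3009 g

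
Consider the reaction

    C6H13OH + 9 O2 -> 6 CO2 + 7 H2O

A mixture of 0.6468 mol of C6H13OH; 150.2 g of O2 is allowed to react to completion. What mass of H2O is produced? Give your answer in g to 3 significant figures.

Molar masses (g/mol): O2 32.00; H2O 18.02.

65.8 g

n(C6H13OH) = 0.6468 mol
n(O2) = 150.2 / 32.00 = 4.694 mol
n/ν for C6H13OH = 0.6468/1 = 0.6468
n/ν for O2 = 4.694/9 = 0.5216
Smallest n/ν is O2 → limiting reagent.
n(H2O) = (7/9) × 4.694 = 3.651 mol
mass = 3.651 × 18.02 = 65.79 g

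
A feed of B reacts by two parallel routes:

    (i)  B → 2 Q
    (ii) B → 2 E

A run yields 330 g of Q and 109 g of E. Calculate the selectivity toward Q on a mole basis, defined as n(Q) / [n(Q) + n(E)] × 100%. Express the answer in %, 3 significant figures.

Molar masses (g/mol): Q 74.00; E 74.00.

n(Q) = 330 / 74.00 = 4.459 mol
n(E) = 109 / 74.00 = 1.473 mol
selectivity = 4.459/(4.459+1.473) × 100 = 75.17 %

75.2 %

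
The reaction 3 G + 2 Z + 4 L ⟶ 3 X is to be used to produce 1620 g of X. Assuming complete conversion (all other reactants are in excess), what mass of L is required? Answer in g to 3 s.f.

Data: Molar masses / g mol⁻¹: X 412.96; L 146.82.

768 g

n(X) = 1620 / 412.96 = 3.923 mol
n(L) = (4/3) × 3.923 = 5.231 mol
mass = 5.231 × 146.82 = 768.0 g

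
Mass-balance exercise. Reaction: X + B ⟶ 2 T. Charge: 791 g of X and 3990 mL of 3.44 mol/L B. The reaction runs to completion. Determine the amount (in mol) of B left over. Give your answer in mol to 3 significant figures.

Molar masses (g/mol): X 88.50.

4.79 mol

n(X) = 791.0 / 88.50 = 8.938 mol
n(B) = 3.44 × 3990/1000 = 13.73 mol
n/ν for X = 8.938/1 = 8.938
n/ν for B = 13.73/1 = 13.73
Smallest n/ν is X → limiting reagent.
B consumed = (1/1) × 8.938 = 8.938 mol
B remaining = 13.73 − 8.938 = 4.792 mol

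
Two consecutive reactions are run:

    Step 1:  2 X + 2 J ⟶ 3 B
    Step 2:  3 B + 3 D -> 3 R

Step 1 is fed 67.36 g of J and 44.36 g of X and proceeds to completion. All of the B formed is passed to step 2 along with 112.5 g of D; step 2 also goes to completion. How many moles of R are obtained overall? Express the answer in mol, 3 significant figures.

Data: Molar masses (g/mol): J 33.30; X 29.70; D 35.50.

2.24 mol

Step 1:
n(J) = 67.36 / 33.30 = 2.023 mol
n(X) = 44.36 / 29.70 = 1.494 mol
n/ν for J = 2.023/2 = 1.012
n/ν for X = 1.494/2 = 0.7470
Smallest n/ν is X → limiting reagent.
n(B) produced = (3/2) × 1.494 = 2.241 mol
Step 2:
n(B) available = 2.241 mol
n(D) = 112.5 / 35.50 = 3.169 mol
n/ν for B = 2.241/3 = 0.7470
n/ν for D = 3.169/3 = 1.056
Smallest n/ν is B → limiting reagent.
n(R) = (3/3) × 2.241 = 2.241 mol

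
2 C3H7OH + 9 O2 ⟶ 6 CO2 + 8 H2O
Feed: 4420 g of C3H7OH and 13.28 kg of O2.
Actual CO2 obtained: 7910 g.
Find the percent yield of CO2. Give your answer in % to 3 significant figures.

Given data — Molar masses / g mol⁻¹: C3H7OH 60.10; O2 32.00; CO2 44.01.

n(C3H7OH) = 4420 / 60.10 = 73.54 mol
n(O2) = 13.28×1000 / 32.00 = 415.0 mol
n/ν for C3H7OH = 73.54/2 = 36.77
n/ν for O2 = 415.0/9 = 46.11
Smallest n/ν is C3H7OH → limiting reagent.
theoretical n(CO2) = (6/2) × 73.54 = 220.6 mol → 9709 g
% yield = 7910 / 9709 × 100 = 81.47 %

81.5 %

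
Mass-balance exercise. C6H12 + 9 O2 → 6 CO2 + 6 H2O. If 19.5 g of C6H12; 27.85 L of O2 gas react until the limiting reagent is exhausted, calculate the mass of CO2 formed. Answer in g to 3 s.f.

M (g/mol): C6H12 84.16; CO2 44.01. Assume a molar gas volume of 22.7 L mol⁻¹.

36.0 g

n(C6H12) = 19.50 / 84.16 = 0.2317 mol
n(O2) = 27.85 / 22.7 = 1.227 mol
n/ν for C6H12 = 0.2317/1 = 0.2317
n/ν for O2 = 1.227/9 = 0.1363
Smallest n/ν is O2 → limiting reagent.
n(CO2) = (6/9) × 1.227 = 0.8180 mol
mass = 0.8180 × 44.01 = 36.00 g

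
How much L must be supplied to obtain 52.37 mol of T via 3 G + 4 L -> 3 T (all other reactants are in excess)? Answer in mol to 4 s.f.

n(T) = 52.37 mol
n(L) = (4/3) × 52.37 = 69.83 mol

69.83 mol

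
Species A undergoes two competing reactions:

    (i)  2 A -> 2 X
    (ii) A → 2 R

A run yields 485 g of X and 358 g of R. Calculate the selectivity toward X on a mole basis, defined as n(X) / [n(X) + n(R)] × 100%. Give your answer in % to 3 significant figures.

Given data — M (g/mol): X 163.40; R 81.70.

n(X) = 485 / 163.40 = 2.968 mol
n(R) = 358 / 81.70 = 4.382 mol
selectivity = 2.968/(2.968+4.382) × 100 = 40.38 %

40.4 %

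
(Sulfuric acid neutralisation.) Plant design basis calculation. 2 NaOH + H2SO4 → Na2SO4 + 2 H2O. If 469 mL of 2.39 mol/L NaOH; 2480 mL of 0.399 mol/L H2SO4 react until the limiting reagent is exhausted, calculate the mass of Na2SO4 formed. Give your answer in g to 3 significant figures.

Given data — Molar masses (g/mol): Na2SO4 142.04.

n(NaOH) = 2.39 × 469.0/1000 = 1.121 mol
n(H2SO4) = 0.399 × 2480/1000 = 0.9895 mol
n/ν for NaOH = 1.121/2 = 0.5605
n/ν for H2SO4 = 0.9895/1 = 0.9895
Smallest n/ν is NaOH → limiting reagent.
n(Na2SO4) = (1/2) × 1.121 = 0.5605 mol
mass = 0.5605 × 142.04 = 79.61 g

79.6 g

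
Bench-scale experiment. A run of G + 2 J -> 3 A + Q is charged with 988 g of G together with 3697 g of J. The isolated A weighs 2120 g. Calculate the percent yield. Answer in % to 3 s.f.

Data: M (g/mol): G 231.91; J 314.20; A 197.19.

n(G) = 988.0 / 231.91 = 4.260 mol
n(J) = 3697 / 314.20 = 11.77 mol
n/ν for G = 4.260/1 = 4.260
n/ν for J = 11.77/2 = 5.885
Smallest n/ν is G → limiting reagent.
theoretical n(A) = (3/1) × 4.260 = 12.78 mol → 2520 g
% yield = 2120 / 2520 × 100 = 84.13 %

84.1 %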